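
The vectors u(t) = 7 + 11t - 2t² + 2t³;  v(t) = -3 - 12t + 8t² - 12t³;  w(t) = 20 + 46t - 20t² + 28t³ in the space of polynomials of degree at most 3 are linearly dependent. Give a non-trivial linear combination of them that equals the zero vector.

Pass to coordinate vectors relative to the basis {1, t, …, t³}.
Set up α₁u + … + α₃w = 0 and solve the homogeneous system.
A generator of the null space is (2, -2, -1).

2u - 2v - w = 0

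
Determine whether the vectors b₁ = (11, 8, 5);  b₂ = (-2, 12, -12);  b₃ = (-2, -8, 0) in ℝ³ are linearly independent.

Place the vectors as rows of a 3×3 matrix and reduce to echelon form.
The reduction yields 3 nonzero rows, so the rank is 3.
Since rank = 3 (the number of vectors), the set is linearly independent.

linearly independent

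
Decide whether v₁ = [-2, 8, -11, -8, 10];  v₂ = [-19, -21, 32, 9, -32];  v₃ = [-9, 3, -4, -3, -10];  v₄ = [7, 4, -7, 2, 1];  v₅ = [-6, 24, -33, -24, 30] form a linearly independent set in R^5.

linearly dependent

One vector is a scalar multiple of another, so the set is dependent.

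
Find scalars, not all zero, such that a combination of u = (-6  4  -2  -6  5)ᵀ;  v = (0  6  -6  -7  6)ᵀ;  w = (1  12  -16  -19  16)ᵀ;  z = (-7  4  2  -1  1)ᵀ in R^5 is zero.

u + 2v - w - z = 0

Write the vectors as columns of a matrix and find a nonzero vector in its null space.
The free variable yields coefficients (1, 2, -1, -1) (any nonzero multiple also works).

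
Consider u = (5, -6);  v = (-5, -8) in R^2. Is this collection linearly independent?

The matrix [u|v] has determinant -70.
A nonzero determinant means the columns are linearly independent.

linearly independent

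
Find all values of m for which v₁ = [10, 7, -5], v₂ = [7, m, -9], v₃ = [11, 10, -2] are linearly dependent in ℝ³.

m = 9/7

Dependence holds iff the 3×3 matrix [v₁ v₂ v₃] is singular.
The determinant works out to 35*m - 45.
This vanishes exactly when m = 9/7.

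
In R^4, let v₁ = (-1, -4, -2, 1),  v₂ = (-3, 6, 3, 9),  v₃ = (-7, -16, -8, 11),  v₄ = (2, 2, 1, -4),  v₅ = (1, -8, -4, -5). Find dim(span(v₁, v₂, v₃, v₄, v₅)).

Form the matrix with v₁, v₂, v₃, v₄, v₅ as columns and reduce.
There are 2 pivot columns, so rank = 2.
(With 5 elements in a 4-dimensional space the rank is at most 4.)

dim = 2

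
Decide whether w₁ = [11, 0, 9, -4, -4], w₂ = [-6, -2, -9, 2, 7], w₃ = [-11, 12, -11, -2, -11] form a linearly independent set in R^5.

linearly independent

Row-reduce the matrix whose columns are w₁, w₂, w₃.
The reduction yields 3 nonzero rows, so the rank is 3.
Since rank = 3 (the number of vectors), the set is linearly independent.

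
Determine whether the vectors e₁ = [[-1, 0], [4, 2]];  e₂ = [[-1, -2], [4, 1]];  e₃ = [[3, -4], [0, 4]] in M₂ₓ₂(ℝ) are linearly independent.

Take coordinates with respect to the standard basis {E₁₁, E₁₂, E₂₁, E₂₂}.
Row-reduce the matrix whose columns are e₁, e₂, e₃.
The reduction yields 3 nonzero rows, so the rank is 3.
Since rank = 3 (the number of vectors), the set is linearly independent.

linearly independent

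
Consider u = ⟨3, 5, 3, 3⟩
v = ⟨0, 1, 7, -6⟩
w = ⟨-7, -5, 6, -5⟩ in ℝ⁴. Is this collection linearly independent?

Place the vectors as rows of a 3×4 matrix and reduce to echelon form.
The reduction yields 3 nonzero rows, so the rank is 3.
Since rank = 3 (the number of vectors), the set is linearly independent.

linearly independent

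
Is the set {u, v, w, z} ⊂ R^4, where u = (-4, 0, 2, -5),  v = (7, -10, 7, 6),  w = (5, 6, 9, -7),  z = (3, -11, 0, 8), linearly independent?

linearly independent

Form the 4×4 matrix with these as columns; its determinant is -810.
A nonzero determinant means the columns are linearly independent.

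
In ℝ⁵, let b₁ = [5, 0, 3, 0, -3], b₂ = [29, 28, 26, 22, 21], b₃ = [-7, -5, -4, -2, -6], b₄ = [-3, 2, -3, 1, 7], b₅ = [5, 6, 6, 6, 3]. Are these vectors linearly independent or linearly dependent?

The matrix [b₁|b₂|b₃|b₄|b₅] has determinant 0.
A zero determinant means the columns are linearly dependent.
Indeed b₂ + 2b₃ - 3b₅ = 0.

linearly dependent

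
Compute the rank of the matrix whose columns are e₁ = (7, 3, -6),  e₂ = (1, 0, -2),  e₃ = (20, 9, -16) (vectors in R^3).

Put the 3×3 matrix [e₁|e₂|e₃] into echelon form.
Exactly 2 pivots survive; hence the rank is 2.

2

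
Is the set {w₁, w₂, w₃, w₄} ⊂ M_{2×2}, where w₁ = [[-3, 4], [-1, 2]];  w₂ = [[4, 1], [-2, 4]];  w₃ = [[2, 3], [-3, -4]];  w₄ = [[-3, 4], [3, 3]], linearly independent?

linearly independent

Write each element as a coordinate vector in ℝ⁴ using {E₁₁, E₁₂, E₂₁, E₂₂}.
Place the vectors as rows of a 4×4 matrix and reduce to echelon form.
The reduction yields 4 nonzero rows, so the rank is 4.
Since rank = 4 (the number of vectors), the set is linearly independent.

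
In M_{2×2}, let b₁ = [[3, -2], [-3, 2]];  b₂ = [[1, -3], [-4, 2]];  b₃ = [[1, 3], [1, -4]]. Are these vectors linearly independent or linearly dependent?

linearly independent

Write each element as a coordinate vector in ℝ⁴ using {E₁₁, E₁₂, E₂₁, E₂₂}.
Place the vectors as rows of a 3×4 matrix and reduce to echelon form.
The reduction yields 3 nonzero rows, so the rank is 3.
Since rank = 3 (the number of vectors), the set is linearly independent.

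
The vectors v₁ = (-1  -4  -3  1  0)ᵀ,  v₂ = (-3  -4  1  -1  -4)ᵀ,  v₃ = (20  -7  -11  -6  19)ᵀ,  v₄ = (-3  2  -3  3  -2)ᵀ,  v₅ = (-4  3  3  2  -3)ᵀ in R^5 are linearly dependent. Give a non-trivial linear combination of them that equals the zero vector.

Solve the homogeneous system with v₁, v₂, v₃, v₄, v₅ as columns by row-reducing the coefficient matrix.
A generator of the null space is (1, -2, -1, -1, -3).

v₁ - 2v₂ - v₃ - v₄ - 3v₅ = 0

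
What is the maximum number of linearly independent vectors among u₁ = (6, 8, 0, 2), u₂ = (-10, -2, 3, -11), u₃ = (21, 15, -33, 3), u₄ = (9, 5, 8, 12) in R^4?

Apply Gaussian elimination to the matrix whose rows are u₁, u₂, u₃, u₄.
There are 3 pivot columns, so rank = 3.

3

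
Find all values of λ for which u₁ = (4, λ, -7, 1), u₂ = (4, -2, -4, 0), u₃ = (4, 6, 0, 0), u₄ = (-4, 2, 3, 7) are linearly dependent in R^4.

Dependence holds iff the 4×4 matrix [u₁ u₂ u₃ u₄] is singular.
Expanding, det = -112*λ - 864.
Solving -112*λ - 864 = 0 yields λ = -54/7.

λ = -54/7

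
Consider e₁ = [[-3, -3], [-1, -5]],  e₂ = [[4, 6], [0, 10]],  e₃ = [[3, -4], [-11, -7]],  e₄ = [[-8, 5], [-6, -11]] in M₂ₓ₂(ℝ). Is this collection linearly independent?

Take coordinates with respect to the standard basis {E₁₁, E₁₂, E₂₁, E₂₂}.
Form the 4×4 matrix with these as columns; its determinant is -1944.
A nonzero determinant means the columns are linearly independent.

linearly independent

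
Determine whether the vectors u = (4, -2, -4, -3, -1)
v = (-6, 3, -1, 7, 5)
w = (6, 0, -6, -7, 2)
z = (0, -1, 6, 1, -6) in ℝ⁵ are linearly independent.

Place the vectors as rows of a 4×5 matrix and reduce to echelon form.
The reduction yields 4 nonzero rows, so the rank is 4.
Since rank = 4 (the number of vectors), the set is linearly independent.

linearly independent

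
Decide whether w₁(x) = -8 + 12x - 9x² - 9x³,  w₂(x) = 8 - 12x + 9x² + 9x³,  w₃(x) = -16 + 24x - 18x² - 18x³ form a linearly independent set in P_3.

linearly dependent

Write each element as a coordinate vector in ℝ⁴ using {1, x, …, x³}.
Row-reduce the matrix whose columns are w₁, w₂, w₃.
The reduction yields 1 nonzero row, so the rank is 1.
Since rank 1 < 3, the set is linearly dependent.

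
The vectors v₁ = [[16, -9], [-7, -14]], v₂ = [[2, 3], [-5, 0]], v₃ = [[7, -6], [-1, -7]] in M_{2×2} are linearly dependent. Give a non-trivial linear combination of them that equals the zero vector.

Take coordinates with respect to {E₁₁, E₁₂, E₂₁, E₂₂}.
Solve the homogeneous system with v₁, v₂, v₃ as columns by row-reducing the coefficient matrix.
A generator of the null space is (1, -1, -2).

v₁ - v₂ - 2v₃ = 0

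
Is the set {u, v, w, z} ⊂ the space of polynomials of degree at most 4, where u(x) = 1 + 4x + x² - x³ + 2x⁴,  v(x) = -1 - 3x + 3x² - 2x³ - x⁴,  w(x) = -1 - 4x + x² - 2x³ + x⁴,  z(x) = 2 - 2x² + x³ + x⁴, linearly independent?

linearly independent

Take coordinates with respect to the standard basis {1, x, …, x⁴}.
Place the vectors as rows of a 4×5 matrix and reduce to echelon form.
The reduction yields 4 nonzero rows, so the rank is 4.
Since rank = 4 (the number of vectors), the set is linearly independent.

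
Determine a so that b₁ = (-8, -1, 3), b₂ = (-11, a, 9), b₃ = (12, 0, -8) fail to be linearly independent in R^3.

Dependence holds iff the 3×3 matrix [b₁ b₂ b₃] is singular.
The determinant works out to 28*a - 20.
Solving 28*a - 20 = 0 yields a = 5/7.

a = 5/7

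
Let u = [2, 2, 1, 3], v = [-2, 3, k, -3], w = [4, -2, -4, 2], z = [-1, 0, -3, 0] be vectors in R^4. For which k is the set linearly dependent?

k = 18

Place the vectors as rows of a 4×4 matrix; dependence ⇔ determinant zero.
Expanding, det = 10*k - 180.
This vanishes exactly when k = 18.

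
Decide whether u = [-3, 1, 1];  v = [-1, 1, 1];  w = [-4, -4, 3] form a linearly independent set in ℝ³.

The matrix [u|v|w] has determinant -14.
A nonzero determinant means the columns are linearly independent.

linearly independent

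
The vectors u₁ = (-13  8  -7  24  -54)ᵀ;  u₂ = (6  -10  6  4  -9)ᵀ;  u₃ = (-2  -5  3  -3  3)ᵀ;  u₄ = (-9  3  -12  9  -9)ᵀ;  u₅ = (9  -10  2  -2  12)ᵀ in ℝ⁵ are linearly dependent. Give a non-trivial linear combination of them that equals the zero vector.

u₁ - 2u₂ + u₃ - u₄ + 2u₅ = 0

Set up α₁u₁ + … + α₅u₅ = 0 and solve the homogeneous system.
A generator of the null space is (1, -2, 1, -1, 2).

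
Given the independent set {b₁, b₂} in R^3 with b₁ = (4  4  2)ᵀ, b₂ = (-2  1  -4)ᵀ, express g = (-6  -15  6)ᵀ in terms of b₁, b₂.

Set up the augmented matrix [b₁ | b₂ | g] and row-reduce.
The system has the unique solution (α₁, α₂) = (-3, -3).

g = -3b₁ - 3b₂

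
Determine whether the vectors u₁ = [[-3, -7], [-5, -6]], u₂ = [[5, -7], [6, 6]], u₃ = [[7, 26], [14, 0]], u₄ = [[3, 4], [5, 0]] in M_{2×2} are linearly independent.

Take coordinates with respect to the standard basis {E₁₁, E₁₂, E₂₁, E₂₂}.
Row-reduce the matrix whose columns are u₁, u₂, u₃, u₄.
The reduction yields 3 nonzero rows, so the rank is 3.
Since rank 3 < 4, the set is linearly dependent.
Indeed u₁ + u₂ + u₃ - 3u₄ = 0.

linearly dependent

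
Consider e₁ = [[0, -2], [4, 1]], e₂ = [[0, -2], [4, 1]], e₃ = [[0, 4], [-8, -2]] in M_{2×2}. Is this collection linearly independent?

Write each element as a coordinate vector in ℝ⁴ using {E₁₁, E₁₂, E₂₁, E₂₂}.
Row-reduce the matrix whose columns are e₁, e₂, e₃.
The reduction yields 1 nonzero row, so the rank is 1.
Since rank 1 < 3, the set is linearly dependent.

linearly dependent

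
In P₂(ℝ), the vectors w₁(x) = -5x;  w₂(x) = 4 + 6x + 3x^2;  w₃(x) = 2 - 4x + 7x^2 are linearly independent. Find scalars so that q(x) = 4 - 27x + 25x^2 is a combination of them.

q = w₁ - w₂ + 4w₃

Work in coordinates with respect to the standard basis {1, x, x^2}.
Solve the system with w₁, w₂, w₃ as columns and q as the right-hand side.
Back-substitution yields (α₁, α₂, α₃) = (1, -1, 4).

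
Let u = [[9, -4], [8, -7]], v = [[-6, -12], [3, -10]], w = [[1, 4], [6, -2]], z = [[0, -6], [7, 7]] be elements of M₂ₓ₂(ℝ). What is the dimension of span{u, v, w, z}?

dim = 4

Use coordinates relative to {E₁₁, E₁₂, E₂₁, E₂₂}.
Form the matrix with u, v, w, z as columns and reduce.
Reduction leaves 4 leading entries, giving rank 4.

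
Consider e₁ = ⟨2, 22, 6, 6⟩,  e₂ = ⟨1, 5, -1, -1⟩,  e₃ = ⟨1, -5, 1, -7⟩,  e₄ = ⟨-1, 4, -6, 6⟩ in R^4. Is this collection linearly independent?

The matrix [e₁|e₂|e₃|e₄] has determinant 0.
A zero determinant means the columns are linearly dependent.

linearly dependent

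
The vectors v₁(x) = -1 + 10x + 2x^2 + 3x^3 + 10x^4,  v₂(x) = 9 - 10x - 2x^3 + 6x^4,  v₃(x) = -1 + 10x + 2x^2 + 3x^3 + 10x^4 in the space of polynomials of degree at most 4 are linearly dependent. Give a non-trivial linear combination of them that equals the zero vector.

v₁ - v₃ = 0

Take coordinates with respect to {1, x, …, x^4}.
Solve the homogeneous system with v₁, v₂, v₃ as columns by row-reducing the coefficient matrix.
One solution (up to scaling) is (1, 0, -1).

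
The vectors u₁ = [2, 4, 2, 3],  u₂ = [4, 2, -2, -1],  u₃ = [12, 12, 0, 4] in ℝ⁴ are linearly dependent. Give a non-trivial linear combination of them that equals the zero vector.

2u₁ + 2u₂ - u₃ = 0

Solve the homogeneous system with u₁, u₂, u₃ as columns by row-reducing the coefficient matrix.
A generator of the null space is (2, 2, -1).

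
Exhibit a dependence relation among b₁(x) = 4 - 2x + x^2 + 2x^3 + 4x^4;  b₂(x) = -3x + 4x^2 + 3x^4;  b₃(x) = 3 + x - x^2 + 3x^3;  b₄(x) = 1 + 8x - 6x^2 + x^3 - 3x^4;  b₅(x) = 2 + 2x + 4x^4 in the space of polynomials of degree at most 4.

b₁ + b₂ - b₃ + b₄ - b₅ = 0

Pass to coordinate vectors relative to the basis {1, x, …, x^4}.
Write the vectors as columns of a matrix and find a nonzero vector in its null space.
The free variable yields coefficients (1, 1, -1, 1, -1) (any nonzero multiple also works).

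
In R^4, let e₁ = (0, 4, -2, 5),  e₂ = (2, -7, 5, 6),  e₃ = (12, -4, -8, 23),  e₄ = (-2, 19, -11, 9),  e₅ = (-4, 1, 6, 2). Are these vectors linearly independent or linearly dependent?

There are 5 vectors in a 4-dimensional space, so they cannot be linearly independent.

linearly dependent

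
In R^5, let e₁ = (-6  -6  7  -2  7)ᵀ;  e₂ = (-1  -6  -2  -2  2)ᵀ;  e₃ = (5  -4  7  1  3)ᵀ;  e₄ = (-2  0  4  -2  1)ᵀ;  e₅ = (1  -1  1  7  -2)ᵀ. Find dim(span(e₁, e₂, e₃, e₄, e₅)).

Row-reduce the 5×5 matrix with these as rows.
There are 5 pivot columns, so rank = 5.

dim = 5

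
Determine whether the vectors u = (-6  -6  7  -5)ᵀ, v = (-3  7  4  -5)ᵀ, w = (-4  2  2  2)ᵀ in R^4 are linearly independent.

Row-reduce the matrix whose columns are u, v, w.
The reduction yields 3 nonzero rows, so the rank is 3.
Since rank = 3 (the number of vectors), the set is linearly independent.

linearly independent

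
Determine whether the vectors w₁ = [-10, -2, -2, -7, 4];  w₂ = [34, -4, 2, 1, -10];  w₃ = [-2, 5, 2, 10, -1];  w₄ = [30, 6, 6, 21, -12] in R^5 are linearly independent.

linearly dependent

Place the vectors as rows of a 4×5 matrix and reduce to echelon form.
The reduction yields 2 nonzero rows, so the rank is 2.
Since rank 2 < 4, the set is linearly dependent.
Indeed 3w₁ + w₂ + 2w₃ = 0.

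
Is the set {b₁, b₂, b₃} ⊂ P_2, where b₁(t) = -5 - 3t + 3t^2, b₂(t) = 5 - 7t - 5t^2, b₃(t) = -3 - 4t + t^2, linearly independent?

Write each element as a coordinate vector in ℝ³ using {1, t, t^2}.
The matrix [b₁|b₂|b₃] has determinant -18.
A nonzero determinant means the columns are linearly independent.

linearly independent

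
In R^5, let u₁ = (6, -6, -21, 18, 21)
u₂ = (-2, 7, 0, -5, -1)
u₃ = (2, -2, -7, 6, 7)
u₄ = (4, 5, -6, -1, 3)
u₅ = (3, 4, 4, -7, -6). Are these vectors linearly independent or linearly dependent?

linearly dependent

One vector is a scalar multiple of another, so the set is dependent.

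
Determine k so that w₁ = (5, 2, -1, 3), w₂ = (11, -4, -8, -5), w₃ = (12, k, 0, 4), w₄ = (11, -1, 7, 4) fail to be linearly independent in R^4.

k = 8/7

The vectors are dependent exactly when the determinant of the matrix with rows w₁, w₂, w₃, w₄ vanishes.
Expanding, det = 696 - 609*k.
This vanishes exactly when k = 8/7.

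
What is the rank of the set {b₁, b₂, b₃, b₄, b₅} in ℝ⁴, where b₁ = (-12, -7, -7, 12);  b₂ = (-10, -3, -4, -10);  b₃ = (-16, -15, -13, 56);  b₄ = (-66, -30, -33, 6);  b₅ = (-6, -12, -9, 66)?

Row-reduce the 5×4 matrix with these as rows.
The echelon form has 2 nonzero rows, so the rank is 2.
(With 5 elements in a 4-dimensional space the rank is at most 4.)

2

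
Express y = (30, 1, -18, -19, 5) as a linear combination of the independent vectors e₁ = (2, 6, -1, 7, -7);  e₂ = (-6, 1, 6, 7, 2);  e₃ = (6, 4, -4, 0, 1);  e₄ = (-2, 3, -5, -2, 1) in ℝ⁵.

y = -e₁ - 2e₂ + 3e₃ - e₄

Set up the augmented matrix [e₁ | e₂ | e₃ | e₄ | y] and row-reduce.
Row-reducing the augmented matrix gives the unique coefficients (α₁, …, α₄) = (-1, -2, 3, -1).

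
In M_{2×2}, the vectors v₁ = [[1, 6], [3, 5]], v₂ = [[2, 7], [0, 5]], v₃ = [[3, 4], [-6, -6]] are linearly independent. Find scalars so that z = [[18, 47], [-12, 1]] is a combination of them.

Identify each element with its coordinate vector in ℝ⁴ via {E₁₁, E₁₂, E₂₁, E₂₂}.
Write z = a₁v₁ + … + a₃v₃ and equate components.
Row-reducing the augmented matrix gives the unique coefficients (a₁, a₂, a₃) = (4, 1, 4).

z = 4v₁ + v₂ + 4v₃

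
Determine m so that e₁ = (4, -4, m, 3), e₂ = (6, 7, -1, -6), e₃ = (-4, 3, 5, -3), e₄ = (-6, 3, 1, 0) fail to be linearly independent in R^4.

Dependence holds iff the 4×4 matrix [e₁ e₂ e₃ e₄] is singular.
Expanding, det = 144*m + 564.
Setting this to zero gives m = -47/12.

m = -47/12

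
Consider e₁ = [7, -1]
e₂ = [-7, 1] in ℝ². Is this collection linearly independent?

linearly dependent

Row-reduce the matrix whose columns are e₁, e₂.
The reduction yields 1 nonzero row, so the rank is 1.
Since rank 1 < 2, the set is linearly dependent.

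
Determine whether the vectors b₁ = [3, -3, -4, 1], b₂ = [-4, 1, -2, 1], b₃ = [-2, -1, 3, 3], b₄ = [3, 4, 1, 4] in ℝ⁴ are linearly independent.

linearly independent

The matrix [b₁|b₂|b₃|b₄] has determinant -728.
A nonzero determinant means the columns are linearly independent.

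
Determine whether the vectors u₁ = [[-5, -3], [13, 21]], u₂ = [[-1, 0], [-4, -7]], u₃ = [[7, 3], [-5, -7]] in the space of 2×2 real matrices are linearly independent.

Write each element as a coordinate vector in ℝ⁴ using {E₁₁, E₁₂, E₂₁, E₂₂}.
Place the vectors as rows of a 3×4 matrix and reduce to echelon form.
The reduction yields 2 nonzero rows, so the rank is 2.
Since rank 2 < 3, the set is linearly dependent.

linearly dependent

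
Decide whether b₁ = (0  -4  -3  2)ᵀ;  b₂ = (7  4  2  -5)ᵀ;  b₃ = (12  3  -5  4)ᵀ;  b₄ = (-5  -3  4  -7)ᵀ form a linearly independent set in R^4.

Form the 4×4 matrix with these as columns; its determinant is 0.
A zero determinant means the columns are linearly dependent.
Indeed b₁ + b₂ - b₃ - b₄ = 0.

linearly dependent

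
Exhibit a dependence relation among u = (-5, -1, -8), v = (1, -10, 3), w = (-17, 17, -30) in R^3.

3u - 2v - w = 0

Row-reduce the matrix with u, v, w as columns; the null space gives the coefficients.
A generator of the null space is (3, -2, -1).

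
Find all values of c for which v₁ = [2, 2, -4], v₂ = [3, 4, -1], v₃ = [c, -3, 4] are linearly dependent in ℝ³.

Place the vectors as rows of a 3×3 matrix; dependence ⇔ determinant zero.
The determinant works out to 14*c + 38.
Solving 14*c + 38 = 0 yields c = -19/7.

c = -19/7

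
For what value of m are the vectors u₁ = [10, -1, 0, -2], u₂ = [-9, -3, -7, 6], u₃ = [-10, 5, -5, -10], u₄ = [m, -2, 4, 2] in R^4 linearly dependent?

m = 47/4

The vectors are dependent exactly when the determinant of the matrix with rows u₁, u₂, u₃, u₄ vanishes.
The determinant works out to 200*m - 2350.
Setting this to zero gives m = 47/4.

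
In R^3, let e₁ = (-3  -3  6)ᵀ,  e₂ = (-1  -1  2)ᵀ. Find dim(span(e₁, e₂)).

1

Row-reduce the 2×3 matrix with these as rows.
There is 1 pivot column, so rank = 1.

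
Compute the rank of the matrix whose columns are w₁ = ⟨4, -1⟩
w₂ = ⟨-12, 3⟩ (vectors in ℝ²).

rank 1

Row-reduce the 2×2 matrix with these as rows.
Reduction leaves 1 leading entry, giving rank 1.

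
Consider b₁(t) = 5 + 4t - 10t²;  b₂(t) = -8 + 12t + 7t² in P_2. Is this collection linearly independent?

Take coordinates with respect to the standard basis {1, t, t²}.
Row-reduce the matrix whose columns are b₁, b₂.
The reduction yields 2 nonzero rows, so the rank is 2.
Since rank = 2 (the number of vectors), the set is linearly independent.

linearly independent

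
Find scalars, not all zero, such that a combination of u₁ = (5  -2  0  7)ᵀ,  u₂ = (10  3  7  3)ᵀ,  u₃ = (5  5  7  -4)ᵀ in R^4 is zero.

u₁ - u₂ + u₃ = 0

Write the vectors as columns of a matrix and find a nonzero vector in its null space.
A generator of the null space is (1, -1, 1).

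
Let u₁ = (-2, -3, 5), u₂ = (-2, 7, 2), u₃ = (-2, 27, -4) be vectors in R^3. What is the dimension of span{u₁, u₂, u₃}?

dim = 2

Apply Gaussian elimination to the matrix whose rows are u₁, u₂, u₃.
Reduction leaves 2 leading entries, giving rank 2.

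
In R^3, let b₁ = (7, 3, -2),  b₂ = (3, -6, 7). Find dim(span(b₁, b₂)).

dim = 2

Row-reduce the 2×3 matrix with these as rows.
The echelon form has 2 nonzero rows, so the rank is 2.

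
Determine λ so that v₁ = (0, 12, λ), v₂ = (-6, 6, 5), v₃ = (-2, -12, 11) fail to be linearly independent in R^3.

Dependence holds iff the 3×3 matrix [v₁ v₂ v₃] is singular.
The determinant works out to 84*λ + 672.
This vanishes exactly when λ = -8.

λ = -8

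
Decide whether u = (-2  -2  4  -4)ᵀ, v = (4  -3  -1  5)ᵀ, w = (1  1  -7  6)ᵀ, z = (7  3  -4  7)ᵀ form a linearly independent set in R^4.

linearly independent

Place the vectors as rows of a 4×4 matrix and reduce to echelon form.
The reduction yields 4 nonzero rows, so the rank is 4.
Since rank = 4 (the number of vectors), the set is linearly independent.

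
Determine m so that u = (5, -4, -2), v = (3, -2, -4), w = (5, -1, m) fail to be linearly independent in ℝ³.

Place the vectors as rows of a 3×3 matrix; dependence ⇔ determinant zero.
Expanding, det = 2*m + 46.
Solving 2*m + 46 = 0 yields m = -23.

m = -23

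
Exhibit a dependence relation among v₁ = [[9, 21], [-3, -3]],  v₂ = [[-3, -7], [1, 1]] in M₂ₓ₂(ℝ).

v₁ + 3v₂ = 0

Take coordinates with respect to {E₁₁, E₁₂, E₂₁, E₂₂}.
Solve the homogeneous system with v₁, v₂ as columns by row-reducing the coefficient matrix.
A generator of the null space is (1, 3).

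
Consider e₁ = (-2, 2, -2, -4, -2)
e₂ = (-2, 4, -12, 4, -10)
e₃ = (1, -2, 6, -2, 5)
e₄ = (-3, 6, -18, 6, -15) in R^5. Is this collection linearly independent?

linearly dependent

Row-reduce the matrix whose columns are e₁, e₂, e₃, e₄.
The reduction yields 2 nonzero rows, so the rank is 2.
Since rank 2 < 4, the set is linearly dependent.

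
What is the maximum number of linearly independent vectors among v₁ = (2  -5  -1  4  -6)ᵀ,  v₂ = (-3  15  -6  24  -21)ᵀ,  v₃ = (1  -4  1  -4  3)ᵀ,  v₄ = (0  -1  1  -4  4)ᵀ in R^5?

Apply Gaussian elimination to the matrix whose rows are v₁, v₂, v₃, v₄.
There are 2 pivot columns, so rank = 2.

2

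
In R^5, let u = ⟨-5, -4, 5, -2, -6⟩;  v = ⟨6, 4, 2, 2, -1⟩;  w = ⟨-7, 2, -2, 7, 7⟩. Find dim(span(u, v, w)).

3

Row-reduce the 3×5 matrix with these as rows.
The echelon form has 3 nonzero rows, so the rank is 3.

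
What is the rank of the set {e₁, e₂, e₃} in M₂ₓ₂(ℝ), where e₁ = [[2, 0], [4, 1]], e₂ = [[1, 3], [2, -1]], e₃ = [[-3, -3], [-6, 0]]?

Use coordinates relative to {E₁₁, E₁₂, E₂₁, E₂₂}.
Put the 4×3 matrix [e₁|e₂|e₃] into echelon form.
Reduction leaves 2 leading entries, giving rank 2.

rank 2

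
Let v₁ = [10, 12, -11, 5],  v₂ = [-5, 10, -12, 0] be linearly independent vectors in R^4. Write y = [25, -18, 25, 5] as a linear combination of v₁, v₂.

Write y = c₁v₁ + c₂v₂ and equate components.
Back-substitution yields (c₁, c₂) = (1, -3).

y = v₁ - 3v₂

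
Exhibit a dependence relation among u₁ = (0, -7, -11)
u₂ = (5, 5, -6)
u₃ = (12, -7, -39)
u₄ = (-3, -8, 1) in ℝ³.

2u₁ + 3u₂ - u₃ + u₄ = 0

Write the vectors as columns of a matrix and find a nonzero vector in its null space.
One solution (up to scaling) is (2, 3, -1, 1).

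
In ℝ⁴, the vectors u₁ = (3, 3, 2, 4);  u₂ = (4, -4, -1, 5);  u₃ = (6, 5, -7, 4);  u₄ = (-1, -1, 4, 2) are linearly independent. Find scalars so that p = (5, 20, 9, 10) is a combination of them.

p = 3u₁ - 2u₂ + u₃ + 2u₄

Since u₁, u₂, u₃, u₄ are independent, the coefficients expressing p are uniquely determined by a linear system.
The system has the unique solution (α₁, …, α₄) = (3, -2, 1, 2).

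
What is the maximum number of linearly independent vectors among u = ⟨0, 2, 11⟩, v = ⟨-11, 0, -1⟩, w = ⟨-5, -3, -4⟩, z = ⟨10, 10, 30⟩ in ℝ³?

3

Put the 3×4 matrix [u|v|w|z] into echelon form.
There are 3 pivot columns, so rank = 3.
(With 4 elements in a 3-dimensional space the rank is at most 3.)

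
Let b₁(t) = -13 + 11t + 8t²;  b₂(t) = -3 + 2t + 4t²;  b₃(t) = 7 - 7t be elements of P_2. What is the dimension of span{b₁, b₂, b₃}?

Represent each element by its coordinate vector in ℝ³.
Put the 3×3 matrix [b₁|b₂|b₃] into echelon form.
Reduction leaves 2 leading entries, giving rank 2.

dim = 2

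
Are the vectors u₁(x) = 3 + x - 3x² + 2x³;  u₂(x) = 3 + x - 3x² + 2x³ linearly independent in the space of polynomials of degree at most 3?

linearly dependent

Write each element as a coordinate vector in ℝ⁴ using {1, x, …, x³}.
Place the vectors as rows of a 2×4 matrix and reduce to echelon form.
The reduction yields 1 nonzero row, so the rank is 1.
Since rank 1 < 2, the set is linearly dependent.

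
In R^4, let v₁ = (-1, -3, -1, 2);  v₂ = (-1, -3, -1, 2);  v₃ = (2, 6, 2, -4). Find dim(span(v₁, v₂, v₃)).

Form the matrix with v₁, v₂, v₃ as columns and reduce.
There is 1 pivot column, so rank = 1.

1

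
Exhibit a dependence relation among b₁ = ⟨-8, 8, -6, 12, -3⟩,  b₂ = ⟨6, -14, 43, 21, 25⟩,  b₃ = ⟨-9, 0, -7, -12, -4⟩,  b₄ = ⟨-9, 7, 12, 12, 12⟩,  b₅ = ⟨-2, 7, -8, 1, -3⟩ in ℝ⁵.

Solve the homogeneous system with b₁, b₂, b₃, b₄, b₅ as columns by row-reducing the coefficient matrix.
A generator of the null space is (0, 1, 1, -1, 3).

b₂ + b₃ - b₄ + 3b₅ = 0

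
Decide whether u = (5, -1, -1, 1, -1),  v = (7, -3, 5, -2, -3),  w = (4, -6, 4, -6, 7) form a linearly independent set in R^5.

linearly independent

Place the vectors as rows of a 3×5 matrix and reduce to echelon form.
The reduction yields 3 nonzero rows, so the rank is 3.
Since rank = 3 (the number of vectors), the set is linearly independent.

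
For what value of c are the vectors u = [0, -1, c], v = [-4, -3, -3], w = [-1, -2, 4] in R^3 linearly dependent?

c = 19/5

Dependence holds iff the 3×3 matrix [u v w] is singular.
Expanding, det = 5*c - 19.
This vanishes exactly when c = 19/5.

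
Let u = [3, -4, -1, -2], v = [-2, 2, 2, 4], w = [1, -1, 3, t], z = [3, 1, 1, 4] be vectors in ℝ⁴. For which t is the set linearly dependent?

Place the vectors as rows of a 4×4 matrix; dependence ⇔ determinant zero.
Expanding, det = 24*t - 160.
This vanishes exactly when t = 20/3.

t = 20/3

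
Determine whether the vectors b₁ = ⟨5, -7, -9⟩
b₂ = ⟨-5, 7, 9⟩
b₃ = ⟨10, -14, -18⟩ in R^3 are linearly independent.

One vector is a scalar multiple of another, so the set is dependent.

linearly dependent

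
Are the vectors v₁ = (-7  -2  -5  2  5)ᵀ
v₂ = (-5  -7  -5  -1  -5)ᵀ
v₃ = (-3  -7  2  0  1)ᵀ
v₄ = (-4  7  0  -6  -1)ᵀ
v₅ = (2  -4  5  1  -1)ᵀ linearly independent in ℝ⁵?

linearly independent

The matrix [v₁|v₂|v₃|v₄|v₅] has determinant 6627.
A nonzero determinant means the columns are linearly independent.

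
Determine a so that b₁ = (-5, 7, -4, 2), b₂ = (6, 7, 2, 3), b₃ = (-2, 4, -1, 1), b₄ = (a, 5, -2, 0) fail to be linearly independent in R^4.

a = -43/5

Dependence holds iff the 4×4 matrix [b₁ b₂ b₃ b₄] is singular.
Cofactor expansion gives det = 15*a + 129.
Solving 15*a + 129 = 0 yields a = -43/5.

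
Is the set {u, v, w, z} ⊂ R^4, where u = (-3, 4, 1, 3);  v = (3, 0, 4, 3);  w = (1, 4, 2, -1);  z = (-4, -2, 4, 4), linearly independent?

Place the vectors as rows of a 4×4 matrix and reduce to echelon form.
The reduction yields 4 nonzero rows, so the rank is 4.
Since rank = 4 (the number of vectors), the set is linearly independent.

linearly independent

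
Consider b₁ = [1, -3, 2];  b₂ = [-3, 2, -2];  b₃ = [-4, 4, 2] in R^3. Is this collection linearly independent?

Row-reduce the matrix whose columns are b₁, b₂, b₃.
The reduction yields 3 nonzero rows, so the rank is 3.
Since rank = 3 (the number of vectors), the set is linearly independent.

linearly independent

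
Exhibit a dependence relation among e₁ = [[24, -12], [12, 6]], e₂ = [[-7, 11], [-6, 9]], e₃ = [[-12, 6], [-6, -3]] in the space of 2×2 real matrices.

e₁ + 2e₃ = 0

Pass to coordinate vectors relative to the basis {E₁₁, E₁₂, E₂₁, E₂₂}.
Solve the homogeneous system with e₁, e₂, e₃ as columns by row-reducing the coefficient matrix.
A generator of the null space is (1, 0, 2).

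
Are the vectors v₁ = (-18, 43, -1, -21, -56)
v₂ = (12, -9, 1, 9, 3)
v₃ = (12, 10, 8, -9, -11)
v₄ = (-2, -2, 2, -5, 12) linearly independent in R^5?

linearly dependent

Place the vectors as rows of a 4×5 matrix and reduce to echelon form.
The reduction yields 3 nonzero rows, so the rank is 3.
Since rank 3 < 4, the set is linearly dependent.
Indeed v₁ + 3v₂ - v₃ + 3v₄ = 0.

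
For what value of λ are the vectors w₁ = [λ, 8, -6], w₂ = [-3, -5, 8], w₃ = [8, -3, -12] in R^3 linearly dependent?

λ = 5/6

The set is linearly dependent precisely when det[w₁; w₂; w₃] = 0.
Cofactor expansion gives det = 84*λ - 70.
Solving 84*λ - 70 = 0 yields λ = 5/6.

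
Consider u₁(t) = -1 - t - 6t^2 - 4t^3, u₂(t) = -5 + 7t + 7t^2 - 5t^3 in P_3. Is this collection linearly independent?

Write each element as a coordinate vector in ℝ⁴ using {1, t, …, t^3}.
Place the vectors as rows of a 2×4 matrix and reduce to echelon form.
The reduction yields 2 nonzero rows, so the rank is 2.
Since rank = 2 (the number of vectors), the set is linearly independent.

linearly independent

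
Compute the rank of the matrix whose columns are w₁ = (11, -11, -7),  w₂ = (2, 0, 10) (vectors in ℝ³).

Apply Gaussian elimination to the matrix whose rows are w₁, w₂.
There are 2 pivot columns, so rank = 2.

2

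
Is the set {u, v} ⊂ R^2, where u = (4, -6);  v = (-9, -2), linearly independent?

linearly independent

The matrix [u|v] has determinant -62.
A nonzero determinant means the columns are linearly independent.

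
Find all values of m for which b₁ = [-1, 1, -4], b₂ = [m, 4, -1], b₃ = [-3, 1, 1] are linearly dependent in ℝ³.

m = -10

Place the vectors as rows of a 3×3 matrix; dependence ⇔ determinant zero.
Cofactor expansion gives det = -5*m - 50.
Setting this to zero gives m = -10.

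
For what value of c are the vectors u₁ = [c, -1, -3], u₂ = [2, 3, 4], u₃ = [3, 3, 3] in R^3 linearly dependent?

c = 1

The vectors are dependent exactly when the determinant of the matrix with rows u₁, u₂, u₃ vanishes.
Expanding, det = 3 - 3*c.
Setting this to zero gives c = 1.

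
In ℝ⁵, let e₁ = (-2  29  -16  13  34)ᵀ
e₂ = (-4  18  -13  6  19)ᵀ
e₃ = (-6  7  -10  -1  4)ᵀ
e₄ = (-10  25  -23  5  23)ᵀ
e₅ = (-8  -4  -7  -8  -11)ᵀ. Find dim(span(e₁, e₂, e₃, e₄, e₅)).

2

Put the 5×5 matrix [e₁|e₂|e₃|e₄|e₅] into echelon form.
Exactly 2 pivots survive; hence the rank is 2.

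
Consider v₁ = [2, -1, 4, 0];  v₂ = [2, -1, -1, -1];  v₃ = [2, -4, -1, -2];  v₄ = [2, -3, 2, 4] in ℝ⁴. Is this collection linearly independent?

linearly independent

Place the vectors as rows of a 4×4 matrix and reduce to echelon form.
The reduction yields 4 nonzero rows, so the rank is 4.
Since rank = 4 (the number of vectors), the set is linearly independent.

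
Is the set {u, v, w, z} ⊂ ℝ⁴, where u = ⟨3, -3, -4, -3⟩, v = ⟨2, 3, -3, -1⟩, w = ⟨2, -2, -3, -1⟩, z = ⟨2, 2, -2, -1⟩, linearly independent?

Form the 4×4 matrix with these as columns; its determinant is -15.
A nonzero determinant means the columns are linearly independent.

linearly independent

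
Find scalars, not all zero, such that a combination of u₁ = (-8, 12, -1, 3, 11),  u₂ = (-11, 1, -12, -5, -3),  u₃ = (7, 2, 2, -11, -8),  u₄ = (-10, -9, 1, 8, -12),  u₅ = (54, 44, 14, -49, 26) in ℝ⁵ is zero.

Row-reduce the matrix with u₁, u₂, u₃, u₄, u₅ as columns; the null space gives the coefficients.
One solution (up to scaling) is (1, -1, 3, -3, -1).

u₁ - u₂ + 3u₃ - 3u₄ - u₅ = 0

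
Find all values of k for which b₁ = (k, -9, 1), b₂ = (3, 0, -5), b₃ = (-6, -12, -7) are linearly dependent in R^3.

k = -33/4

The vectors are dependent exactly when the determinant of the matrix with rows b₁, b₂, b₃ vanishes.
Cofactor expansion gives det = -60*k - 495.
Solving -60*k - 495 = 0 yields k = -33/4.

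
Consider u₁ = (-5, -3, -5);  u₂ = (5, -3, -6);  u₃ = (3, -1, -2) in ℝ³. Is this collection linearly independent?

The matrix [u₁|u₂|u₃] has determinant 4.
A nonzero determinant means the columns are linearly independent.

linearly independent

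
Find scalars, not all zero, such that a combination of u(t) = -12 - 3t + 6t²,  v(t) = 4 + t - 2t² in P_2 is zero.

Write each element as a vector in ℝ³ using {1, t, t²}.
Row-reduce the matrix with u, v as columns; the null space gives the coefficients.
A generator of the null space is (1, 3).

u + 3v = 0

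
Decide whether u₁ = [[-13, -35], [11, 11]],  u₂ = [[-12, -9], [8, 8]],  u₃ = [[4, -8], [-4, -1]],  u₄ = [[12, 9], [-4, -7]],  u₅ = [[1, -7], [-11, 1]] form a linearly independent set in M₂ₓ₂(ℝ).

Write each element as a coordinate vector in ℝ⁴ using {E₁₁, E₁₂, E₂₁, E₂₂}.
There are 5 vectors in a 4-dimensional space, so they cannot be linearly independent.

linearly dependent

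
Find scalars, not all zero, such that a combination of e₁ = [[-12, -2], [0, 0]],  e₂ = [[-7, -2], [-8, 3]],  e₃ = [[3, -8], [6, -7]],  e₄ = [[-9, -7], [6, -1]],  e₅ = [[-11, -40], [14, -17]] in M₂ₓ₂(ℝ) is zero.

Take coordinates with respect to {E₁₁, E₁₂, E₂₁, E₂₂}.
Write the vectors as columns of a matrix and find a nonzero vector in its null space.
One solution (up to scaling) is (1, -2, -3, -2, 1).

e₁ - 2e₂ - 3e₃ - 2e₄ + e₅ = 0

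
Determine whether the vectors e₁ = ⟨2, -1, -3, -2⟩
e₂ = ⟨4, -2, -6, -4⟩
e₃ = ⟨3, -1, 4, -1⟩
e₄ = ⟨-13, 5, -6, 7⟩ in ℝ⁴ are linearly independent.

linearly dependent

Form the 4×4 matrix with these as columns; its determinant is 0.
A zero determinant means the columns are linearly dependent.
Indeed 2e₁ - e₂ = 0.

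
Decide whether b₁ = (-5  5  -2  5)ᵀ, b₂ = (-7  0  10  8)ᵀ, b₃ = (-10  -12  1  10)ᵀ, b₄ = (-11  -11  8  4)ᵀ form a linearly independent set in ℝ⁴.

linearly independent

Form the 4×4 matrix with these as columns; its determinant is 9445.
A nonzero determinant means the columns are linearly independent.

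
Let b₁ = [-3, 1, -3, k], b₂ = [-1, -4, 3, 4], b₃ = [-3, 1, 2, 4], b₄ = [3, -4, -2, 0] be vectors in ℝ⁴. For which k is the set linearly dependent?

Dependence holds iff the 4×4 matrix [b₁ b₂ b₃ b₄] is singular.
The determinant works out to 224 - 21*k.
This vanishes exactly when k = 32/3.

k = 32/3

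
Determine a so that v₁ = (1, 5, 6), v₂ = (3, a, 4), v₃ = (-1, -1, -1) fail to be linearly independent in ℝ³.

Dependence holds iff the 3×3 matrix [v₁ v₂ v₃] is singular.
The determinant works out to 5*a - 19.
Setting this to zero gives a = 19/5.

a = 19/5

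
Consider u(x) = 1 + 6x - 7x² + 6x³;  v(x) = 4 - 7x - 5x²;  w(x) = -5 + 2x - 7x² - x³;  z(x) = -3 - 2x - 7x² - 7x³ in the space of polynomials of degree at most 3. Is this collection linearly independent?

Write each element as a coordinate vector in ℝ⁴ using {1, x, …, x³}.
Place the vectors as rows of a 4×4 matrix and reduce to echelon form.
The reduction yields 4 nonzero rows, so the rank is 4.
Since rank = 4 (the number of vectors), the set is linearly independent.

linearly independent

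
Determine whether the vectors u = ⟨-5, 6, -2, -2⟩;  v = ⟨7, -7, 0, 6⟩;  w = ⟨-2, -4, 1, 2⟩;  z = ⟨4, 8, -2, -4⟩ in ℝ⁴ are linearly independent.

One vector is a scalar multiple of another, so the set is dependent.

linearly dependent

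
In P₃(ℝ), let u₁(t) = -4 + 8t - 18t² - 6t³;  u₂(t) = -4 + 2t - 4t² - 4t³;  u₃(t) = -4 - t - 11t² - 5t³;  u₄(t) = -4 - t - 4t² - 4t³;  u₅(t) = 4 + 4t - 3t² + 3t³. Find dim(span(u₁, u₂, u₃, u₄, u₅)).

Represent each element by its coordinate vector in ℝ⁴.
Row-reduce the 5×4 matrix with these as rows.
Reduction leaves 3 leading entries, giving rank 3.
(With 5 elements in a 4-dimensional space the rank is at most 4.)

dim = 3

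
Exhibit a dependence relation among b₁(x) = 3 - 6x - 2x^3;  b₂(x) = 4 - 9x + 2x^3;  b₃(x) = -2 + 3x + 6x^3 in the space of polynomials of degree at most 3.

Pass to coordinate vectors relative to the basis {1, x, …, x^3}.
Solve the homogeneous system with b₁, b₂, b₃ as columns by row-reducing the coefficient matrix.
The free variable yields coefficients (2, -1, 1) (any nonzero multiple also works).

2b₁ - b₂ + b₃ = 0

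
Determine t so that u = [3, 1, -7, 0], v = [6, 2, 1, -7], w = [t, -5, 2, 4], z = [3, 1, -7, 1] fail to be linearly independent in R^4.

The vectors are dependent exactly when the determinant of the matrix with rows u, v, w, z vanishes.
Expanding, det = 15*t + 225.
Setting this to zero gives t = -15.

t = -15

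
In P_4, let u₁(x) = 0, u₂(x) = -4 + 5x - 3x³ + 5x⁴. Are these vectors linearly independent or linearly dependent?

linearly dependent

Write each element as a coordinate vector in ℝ⁵ using {1, x, …, x⁴}.
One of the vectors is the zero vector, so the set is linearly dependent.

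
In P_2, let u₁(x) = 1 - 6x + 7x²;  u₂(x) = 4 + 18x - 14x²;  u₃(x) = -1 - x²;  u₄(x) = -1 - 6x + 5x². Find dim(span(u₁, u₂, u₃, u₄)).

dim = 2

Represent each element by its coordinate vector in ℝ³.
Form the matrix with u₁, u₂, u₃, u₄ as columns and reduce.
Reduction leaves 2 leading entries, giving rank 2.
(With 4 elements in a 3-dimensional space the rank is at most 3.)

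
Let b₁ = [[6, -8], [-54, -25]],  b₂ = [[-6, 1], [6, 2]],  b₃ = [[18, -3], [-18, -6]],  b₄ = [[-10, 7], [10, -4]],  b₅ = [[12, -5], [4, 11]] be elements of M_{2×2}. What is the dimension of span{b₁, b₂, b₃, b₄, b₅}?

Pass to coordinate vectors with respect to the basis {E₁₁, E₁₂, E₂₁, E₂₂}.
Form the matrix with b₁, b₂, b₃, b₄, b₅ as columns and reduce.
Exactly 3 pivots survive; hence the rank is 3.
(With 5 elements in a 4-dimensional space the rank is at most 4.)

dim = 3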